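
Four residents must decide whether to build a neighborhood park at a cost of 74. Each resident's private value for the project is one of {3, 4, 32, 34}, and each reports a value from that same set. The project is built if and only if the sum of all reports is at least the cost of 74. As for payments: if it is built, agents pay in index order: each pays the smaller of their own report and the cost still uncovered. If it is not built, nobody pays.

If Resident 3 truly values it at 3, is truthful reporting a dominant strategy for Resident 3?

Check each profile of the others' reports and compare truth against every alternative report.
Others report (3, 34, 34): truth gives 0, best alternative gives -1.
Others report (4, 32, 34): truth gives 0, best alternative gives -1.
Others report (4, 34, 32): truth gives 0, best alternative gives -1.
Others report (4, 34, 34): truth gives 0, best alternative gives -1.
Others report (32, 4, 34): truth gives 0, best alternative gives -1.
Others report (32, 32, 32): truth gives 0, best alternative gives -1.
(Remaining 58 profiles checked similarly; truth is weakly best in each.)
In every case the truthful report is at least as good as any alternative, so it is a dominant strategy.

Yes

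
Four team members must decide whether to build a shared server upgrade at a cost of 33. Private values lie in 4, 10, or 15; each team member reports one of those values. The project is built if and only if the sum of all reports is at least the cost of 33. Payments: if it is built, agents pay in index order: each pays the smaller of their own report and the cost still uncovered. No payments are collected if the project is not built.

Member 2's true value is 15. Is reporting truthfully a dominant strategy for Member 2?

Consider the case where Member 1 reports 4, Member 3 reports 4 and Member 4 reports 15.
Truthful report 15: project built, pays 15, utility 15 - 15 = 0.
Report 10 instead: project built, pays 10, utility 15 - 10 = 5.
Since 5 > 0, reporting 10 is strictly better here, so truthful reporting is not dominant.

No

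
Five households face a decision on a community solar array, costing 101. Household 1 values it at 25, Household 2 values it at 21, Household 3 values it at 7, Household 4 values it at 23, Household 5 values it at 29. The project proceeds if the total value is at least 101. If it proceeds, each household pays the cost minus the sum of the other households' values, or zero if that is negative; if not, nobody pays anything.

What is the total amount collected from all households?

Total value 105 ≥ cost 101, so it is built.
Household 1: others sum to 80; max(0, 101 - 80) = 21.
Household 2: others sum to 84; max(0, 101 - 84) = 17.
Household 3: others sum to 98; max(0, 101 - 98) = 3.
Household 4: others sum to 82; max(0, 101 - 82) = 19.
Household 5: others sum to 76; max(0, 101 - 76) = 25.
Total collected = 21 + 17 + 3 + 19 + 25 = 85.

85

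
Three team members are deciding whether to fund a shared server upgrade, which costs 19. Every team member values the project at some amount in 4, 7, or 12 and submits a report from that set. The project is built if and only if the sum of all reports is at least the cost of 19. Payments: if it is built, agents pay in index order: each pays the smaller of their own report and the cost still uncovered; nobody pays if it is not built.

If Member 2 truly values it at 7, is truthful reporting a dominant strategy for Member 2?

No

Consider the case where Member 1 reports 4 and Member 3 reports 12.
Truthful report 7: project built, pays 7, utility 7 - 7 = 0.
Report 4 instead: project built, pays 4, utility 7 - 4 = 3.
Since 3 > 0, reporting 4 is strictly better here, so truthful reporting is not dominant.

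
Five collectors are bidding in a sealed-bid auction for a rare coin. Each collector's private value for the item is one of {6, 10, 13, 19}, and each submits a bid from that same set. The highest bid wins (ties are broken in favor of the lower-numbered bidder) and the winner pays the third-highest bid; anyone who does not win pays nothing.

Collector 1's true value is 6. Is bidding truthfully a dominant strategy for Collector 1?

Check each profile of the others' bids and compare truth against every alternative bid.
Others bid (6, 6, 10, 10): truth gives 0, best alternative gives -4.
Others bid (6, 10, 6, 10): truth gives 0, best alternative gives -4.
Others bid (6, 10, 10, 6): truth gives 0, best alternative gives -4.
Others bid (6, 10, 10, 10): truth gives 0, best alternative gives -4.
Others bid (10, 6, 6, 10): truth gives 0, best alternative gives -4.
Others bid (10, 6, 10, 6): truth gives 0, best alternative gives -4.
(Remaining 250 profiles checked similarly; truth is weakly best in each.)
In every case the truthful bid is at least as good as any alternative, so it is a dominant strategy.

Yes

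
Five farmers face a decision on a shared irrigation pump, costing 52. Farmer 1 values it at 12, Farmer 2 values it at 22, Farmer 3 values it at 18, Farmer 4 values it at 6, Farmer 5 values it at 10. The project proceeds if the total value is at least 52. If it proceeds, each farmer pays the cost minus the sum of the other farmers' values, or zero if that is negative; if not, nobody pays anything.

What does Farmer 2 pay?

6

Total value 68 ≥ cost 52, so the project is built.
The other farmers' values sum to 46.
Cost minus that sum is 52 - 46 = 6.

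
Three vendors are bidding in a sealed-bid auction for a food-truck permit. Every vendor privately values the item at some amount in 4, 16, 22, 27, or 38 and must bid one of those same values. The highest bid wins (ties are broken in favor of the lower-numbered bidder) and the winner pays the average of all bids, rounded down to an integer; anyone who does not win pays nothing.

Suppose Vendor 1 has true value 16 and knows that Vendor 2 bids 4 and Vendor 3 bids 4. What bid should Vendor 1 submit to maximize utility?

4

Bid 4: wins, pays 4, utility 16 - 4 = 12.
Bid 16: wins, pays 8, utility 16 - 8 = 8.
Bid 22: wins, pays 10, utility 16 - 10 = 6.
Bid 27: wins, pays 11, utility 16 - 11 = 5.
Bid 38: wins, pays 15, utility 16 - 15 = 1.
The best choice is 4 with utility 12.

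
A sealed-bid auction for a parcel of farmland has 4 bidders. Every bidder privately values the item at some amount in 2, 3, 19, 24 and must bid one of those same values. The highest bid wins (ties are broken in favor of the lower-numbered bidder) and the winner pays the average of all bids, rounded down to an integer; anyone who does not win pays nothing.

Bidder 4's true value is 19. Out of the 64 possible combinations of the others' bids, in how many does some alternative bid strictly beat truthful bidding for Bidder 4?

19

Others bid (2, 2, 2): truth gives 13; bid 3 gives 17 > 13. Violating.
Others bid (2, 2, 19): truth gives 0; bid 24 gives 8 > 0. Violating.
Others bid (2, 3, 19): truth gives 0; bid 24 gives 7 > 0. Violating.
Others bid (2, 19, 2): truth gives 0; bid 24 gives 8 > 0. Violating.
Others bid (2, 2, 3): truth gives 13; no alternative beats it.
Others bid (2, 2, 24): truth gives 0; no alternative beats it.
(Checking all 64 profiles: 19 have a profitable deviation, 45 do not.)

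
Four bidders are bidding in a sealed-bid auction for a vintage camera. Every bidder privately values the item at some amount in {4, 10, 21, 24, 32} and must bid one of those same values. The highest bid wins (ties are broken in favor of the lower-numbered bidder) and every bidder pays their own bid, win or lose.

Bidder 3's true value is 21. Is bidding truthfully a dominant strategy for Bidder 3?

No

Consider the case where Bidder 1 bids 4, Bidder 2 bids 4 and Bidder 4 bids 4.
Truthful bid 21: wins, pays 21, utility 21 - 21 = 0.
Bid 10 instead: wins, pays 10, utility 21 - 10 = 11.
Since 11 > 0, bidding 10 is strictly better here, so truthful bidding is not dominant.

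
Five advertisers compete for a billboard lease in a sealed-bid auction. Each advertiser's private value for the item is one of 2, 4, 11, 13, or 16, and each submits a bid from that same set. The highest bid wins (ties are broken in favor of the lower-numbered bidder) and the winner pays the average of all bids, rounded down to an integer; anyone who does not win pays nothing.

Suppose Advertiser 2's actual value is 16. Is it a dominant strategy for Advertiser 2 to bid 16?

Consider the case where Advertiser 1 bids 2, Advertiser 3 bids 2, Advertiser 4 bids 2 and Advertiser 5 bids 2.
Truthful bid 16: wins, pays 4, utility 16 - 4 = 12.
Bid 4 instead: wins, pays 2, utility 16 - 2 = 14.
Since 14 > 12, bidding 4 is strictly better here, so truthful bidding is not dominant.

No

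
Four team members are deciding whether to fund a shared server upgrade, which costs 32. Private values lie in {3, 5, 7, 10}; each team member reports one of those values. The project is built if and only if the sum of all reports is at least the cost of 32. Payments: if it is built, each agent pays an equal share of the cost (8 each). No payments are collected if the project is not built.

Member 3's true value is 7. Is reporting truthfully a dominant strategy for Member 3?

Consider the case where Member 1 reports 5, Member 2 reports 10 and Member 4 reports 10.
Truthful report 7: project built, pays 8, utility 7 - 8 = -1.
Report 3 instead: project not built, utility 0.
Since 0 > -1, reporting 3 is strictly better here, so truthful reporting is not dominant.

No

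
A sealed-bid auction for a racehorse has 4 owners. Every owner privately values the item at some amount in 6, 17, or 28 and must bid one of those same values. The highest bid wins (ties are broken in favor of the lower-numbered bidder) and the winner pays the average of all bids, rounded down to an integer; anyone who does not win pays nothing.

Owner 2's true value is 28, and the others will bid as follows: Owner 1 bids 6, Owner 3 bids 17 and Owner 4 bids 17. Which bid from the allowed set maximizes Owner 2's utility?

17

Bid 6: loses, pays 0, utility 0.
Bid 17: wins, pays 14, utility 28 - 14 = 14.
Bid 28: wins, pays 17, utility 28 - 17 = 11.
The best choice is 17 with utility 14.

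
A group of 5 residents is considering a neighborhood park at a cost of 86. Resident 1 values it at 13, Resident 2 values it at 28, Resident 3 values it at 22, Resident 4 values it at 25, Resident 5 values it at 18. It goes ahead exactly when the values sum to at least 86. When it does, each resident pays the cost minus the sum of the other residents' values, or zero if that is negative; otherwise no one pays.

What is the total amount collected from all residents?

15

Total value 106 ≥ cost 86, so it is built.
Resident 1: others sum to 93; max(0, 86 - 93) = 0.
Resident 2: others sum to 78; max(0, 86 - 78) = 8.
Resident 3: others sum to 84; max(0, 86 - 84) = 2.
Resident 4: others sum to 81; max(0, 86 - 81) = 5.
Resident 5: others sum to 88; max(0, 86 - 88) = 0.
Total collected = 0 + 8 + 2 + 5 + 0 = 15.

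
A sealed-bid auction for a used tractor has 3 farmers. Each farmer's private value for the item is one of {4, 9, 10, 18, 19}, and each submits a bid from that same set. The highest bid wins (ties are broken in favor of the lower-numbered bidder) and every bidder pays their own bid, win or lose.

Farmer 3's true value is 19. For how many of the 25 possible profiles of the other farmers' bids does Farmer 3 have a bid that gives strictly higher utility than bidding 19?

18

Others bid (4, 4): truth gives 0; bid 9 gives 10 > 0. Violating.
Others bid (4, 9): truth gives 0; bid 10 gives 9 > 0. Violating.
Others bid (4, 10): truth gives 0; bid 18 gives 1 > 0. Violating.
Others bid (4, 19): truth gives -19; bid 4 gives -4 > -19. Violating.
Others bid (4, 18): truth gives 0; no alternative beats it.
Others bid (9, 18): truth gives 0; no alternative beats it.
(Checking all 25 profiles: 18 have a profitable deviation, 7 do not.)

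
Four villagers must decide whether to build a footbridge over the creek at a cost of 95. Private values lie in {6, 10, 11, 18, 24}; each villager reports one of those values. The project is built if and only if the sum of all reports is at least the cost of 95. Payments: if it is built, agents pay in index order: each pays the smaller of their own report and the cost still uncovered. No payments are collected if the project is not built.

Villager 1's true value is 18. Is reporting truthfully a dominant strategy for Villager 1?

Check each profile of the others' reports and compare truth against every alternative report.
Others report (6, 6, 6): truth gives 0, best alternative gives 0.
Others report (6, 6, 10): truth gives 0, best alternative gives 0.
Others report (6, 6, 11): truth gives 0, best alternative gives 0.
Others report (6, 6, 18): truth gives 0, best alternative gives 0.
Others report (6, 6, 24): truth gives 0, best alternative gives 0.
Others report (6, 10, 6): truth gives 0, best alternative gives 0.
(Remaining 119 profiles checked similarly; truth is weakly best in each.)
In every case the truthful report is at least as good as any alternative, so it is a dominant strategy.

Yes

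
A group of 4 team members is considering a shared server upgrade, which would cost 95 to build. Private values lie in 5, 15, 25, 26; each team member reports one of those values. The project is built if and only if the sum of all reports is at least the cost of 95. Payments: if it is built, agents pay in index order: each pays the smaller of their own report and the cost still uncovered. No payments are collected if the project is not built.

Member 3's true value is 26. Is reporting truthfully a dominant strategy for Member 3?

No

Consider the case where Member 1 reports 25, Member 2 reports 25 and Member 4 reports 25.
Truthful report 26: project built, pays 26, utility 26 - 26 = 0.
Report 25 instead: project built, pays 25, utility 26 - 25 = 1.
Since 1 > 0, reporting 25 is strictly better here, so truthful reporting is not dominant.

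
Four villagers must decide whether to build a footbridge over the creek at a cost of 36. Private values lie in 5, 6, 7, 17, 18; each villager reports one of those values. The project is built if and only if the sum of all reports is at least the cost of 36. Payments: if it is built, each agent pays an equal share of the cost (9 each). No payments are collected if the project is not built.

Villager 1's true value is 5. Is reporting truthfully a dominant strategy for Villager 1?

Yes

Check each profile of the others' reports and compare truth against every alternative report.
Others report (5, 7, 18): truth gives 0, best alternative gives -4.
Others report (5, 18, 7): truth gives 0, best alternative gives -4.
Others report (6, 6, 18): truth gives 0, best alternative gives -4.
Others report (6, 7, 17): truth gives 0, best alternative gives -4.
Others report (6, 17, 7): truth gives 0, best alternative gives -4.
Others report (6, 18, 6): truth gives 0, best alternative gives -4.
(Remaining 119 profiles checked similarly; truth is weakly best in each.)
In every case the truthful report is at least as good as any alternative, so it is a dominant strategy.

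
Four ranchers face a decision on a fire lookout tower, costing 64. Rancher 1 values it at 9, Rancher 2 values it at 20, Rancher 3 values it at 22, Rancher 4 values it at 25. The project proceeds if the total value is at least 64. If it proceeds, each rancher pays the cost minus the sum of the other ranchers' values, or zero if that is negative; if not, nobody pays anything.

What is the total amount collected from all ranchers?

31

Total value 76 ≥ cost 64, so it is built.
Rancher 1: others sum to 67; max(0, 64 - 67) = 0.
Rancher 2: others sum to 56; max(0, 64 - 56) = 8.
Rancher 3: others sum to 54; max(0, 64 - 54) = 10.
Rancher 4: others sum to 51; max(0, 64 - 51) = 13.
Total collected = 0 + 8 + 10 + 13 = 31.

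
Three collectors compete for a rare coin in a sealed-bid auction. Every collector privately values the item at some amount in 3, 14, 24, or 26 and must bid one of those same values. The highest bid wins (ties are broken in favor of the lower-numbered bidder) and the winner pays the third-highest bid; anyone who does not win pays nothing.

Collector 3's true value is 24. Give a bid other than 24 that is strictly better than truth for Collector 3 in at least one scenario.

26

Suppose Collector 1 bids 3 and Collector 2 bids 24.
Bid 24: loses, pays 0, utility 0.
Bid 26: wins, pays 3, utility 24 - 3 = 21.
So bidding 26 beats truth here (21 > 0).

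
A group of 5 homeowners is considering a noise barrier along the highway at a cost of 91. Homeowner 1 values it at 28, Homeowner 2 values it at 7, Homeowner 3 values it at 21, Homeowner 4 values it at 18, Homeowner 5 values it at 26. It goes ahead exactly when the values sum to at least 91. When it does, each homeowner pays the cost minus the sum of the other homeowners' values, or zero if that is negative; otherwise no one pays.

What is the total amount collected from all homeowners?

Total value 100 ≥ cost 91, so it is built.
Homeowner 1: others sum to 72; max(0, 91 - 72) = 19.
Homeowner 2: others sum to 93; max(0, 91 - 93) = 0.
Homeowner 3: others sum to 79; max(0, 91 - 79) = 12.
Homeowner 4: others sum to 82; max(0, 91 - 82) = 9.
Homeowner 5: others sum to 74; max(0, 91 - 74) = 17.
Total collected = 19 + 0 + 12 + 9 + 17 = 57.

57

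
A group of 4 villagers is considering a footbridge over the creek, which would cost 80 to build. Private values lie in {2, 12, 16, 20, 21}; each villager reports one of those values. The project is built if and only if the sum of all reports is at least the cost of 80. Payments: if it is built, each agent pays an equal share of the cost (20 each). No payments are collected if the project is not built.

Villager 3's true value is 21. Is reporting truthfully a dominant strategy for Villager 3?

Check each profile of the others' reports and compare truth against every alternative report.
Others report (20, 20, 20): truth gives 1, best alternative gives 1.
Others report (20, 20, 21): truth gives 1, best alternative gives 1.
Others report (20, 21, 20): truth gives 1, best alternative gives 1.
Others report (20, 21, 21): truth gives 1, best alternative gives 1.
Others report (21, 20, 20): truth gives 1, best alternative gives 1.
Others report (21, 20, 21): truth gives 1, best alternative gives 1.
(Remaining 119 profiles checked similarly; truth is weakly best in each.)
In every case the truthful report is at least as good as any alternative, so it is a dominant strategy.

Yes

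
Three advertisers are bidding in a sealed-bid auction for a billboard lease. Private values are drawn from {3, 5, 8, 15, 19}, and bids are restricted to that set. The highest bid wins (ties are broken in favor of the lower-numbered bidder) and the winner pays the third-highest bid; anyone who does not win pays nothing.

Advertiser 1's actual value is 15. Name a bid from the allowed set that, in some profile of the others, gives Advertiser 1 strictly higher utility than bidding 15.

19

Suppose Advertiser 2 bids 3 and Advertiser 3 bids 19.
Bid 15: loses, pays 0, utility 0.
Bid 19: wins, pays 3, utility 15 - 3 = 12.
So bidding 19 beats truth here (12 > 0).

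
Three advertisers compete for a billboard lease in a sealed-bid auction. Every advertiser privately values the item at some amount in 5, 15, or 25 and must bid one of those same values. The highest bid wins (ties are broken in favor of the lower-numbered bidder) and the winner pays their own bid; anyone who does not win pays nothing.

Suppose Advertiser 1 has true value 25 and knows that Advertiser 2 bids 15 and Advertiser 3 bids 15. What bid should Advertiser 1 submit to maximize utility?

Bid 5: loses, pays 0, utility 0.
Bid 15: wins, pays 15, utility 25 - 15 = 10.
Bid 25: wins, pays 25, utility 25 - 25 = 0.
The best choice is 15 with utility 10.

15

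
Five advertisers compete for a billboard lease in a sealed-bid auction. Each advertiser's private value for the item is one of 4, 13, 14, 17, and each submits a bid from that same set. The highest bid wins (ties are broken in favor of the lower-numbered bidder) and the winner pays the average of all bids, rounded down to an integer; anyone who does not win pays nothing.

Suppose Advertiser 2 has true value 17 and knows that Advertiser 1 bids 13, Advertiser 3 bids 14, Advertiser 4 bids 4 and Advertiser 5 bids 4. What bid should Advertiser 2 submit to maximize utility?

14

Bid 4: loses, pays 0, utility 0.
Bid 13: loses, pays 0, utility 0.
Bid 14: wins, pays 9, utility 17 - 9 = 8.
Bid 17: wins, pays 10, utility 17 - 10 = 7.
The best choice is 14 with utility 8.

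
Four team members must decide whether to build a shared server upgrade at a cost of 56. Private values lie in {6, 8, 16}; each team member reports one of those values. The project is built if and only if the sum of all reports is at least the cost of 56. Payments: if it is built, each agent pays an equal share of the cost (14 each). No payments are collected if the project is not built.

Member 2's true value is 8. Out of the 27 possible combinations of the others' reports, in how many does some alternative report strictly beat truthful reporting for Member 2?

Others report (16, 16, 16): truth gives -6; report 6 gives 0 > -6. Violating.
Others report (6, 6, 6): truth gives 0; no alternative beats it.
Others report (6, 6, 8): truth gives 0; no alternative beats it.
(Checking all 27 profiles: 1 has a profitable deviation, 26 do not.)

1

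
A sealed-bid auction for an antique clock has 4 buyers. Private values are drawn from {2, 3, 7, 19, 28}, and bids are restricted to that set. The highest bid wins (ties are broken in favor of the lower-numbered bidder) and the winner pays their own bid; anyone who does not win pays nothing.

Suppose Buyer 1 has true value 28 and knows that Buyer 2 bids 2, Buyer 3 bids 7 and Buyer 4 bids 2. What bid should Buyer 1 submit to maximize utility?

7

Bid 2: loses, pays 0, utility 0.
Bid 3: loses, pays 0, utility 0.
Bid 7: wins, pays 7, utility 28 - 7 = 21.
Bid 19: wins, pays 19, utility 28 - 19 = 9.
Bid 28: wins, pays 28, utility 28 - 28 = 0.
The best choice is 7 with utility 21.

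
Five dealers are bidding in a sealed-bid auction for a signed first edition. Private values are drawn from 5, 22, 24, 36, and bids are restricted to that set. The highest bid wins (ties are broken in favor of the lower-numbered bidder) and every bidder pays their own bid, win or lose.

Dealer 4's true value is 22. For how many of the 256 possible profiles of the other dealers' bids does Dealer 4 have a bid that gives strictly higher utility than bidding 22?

Others bid (5, 5, 5, 24): truth gives -22; bid 24 gives -2 > -22. Violating.
Others bid (5, 5, 5, 36): truth gives -22; bid 5 gives -5 > -22. Violating.
Others bid (5, 5, 22, 5): truth gives -22; bid 24 gives -2 > -22. Violating.
Others bid (5, 5, 22, 22): truth gives -22; bid 24 gives -2 > -22. Violating.
Others bid (5, 5, 5, 5): truth gives 0; no alternative beats it.
Others bid (5, 5, 5, 22): truth gives 0; no alternative beats it.
(Checking all 256 profiles: 254 have a profitable deviation, 2 do not.)

254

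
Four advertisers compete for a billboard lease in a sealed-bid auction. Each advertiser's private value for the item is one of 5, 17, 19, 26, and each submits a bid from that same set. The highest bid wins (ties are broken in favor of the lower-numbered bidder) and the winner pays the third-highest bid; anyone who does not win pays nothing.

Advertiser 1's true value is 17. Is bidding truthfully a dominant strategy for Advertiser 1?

No

Consider the case where Advertiser 2 bids 5, Advertiser 3 bids 5 and Advertiser 4 bids 19.
Truthful bid 17: loses, pays 0, utility 0.
Bid 19 instead: wins, pays 5, utility 17 - 5 = 12.
Since 12 > 0, bidding 19 is strictly better here, so truthful bidding is not dominant.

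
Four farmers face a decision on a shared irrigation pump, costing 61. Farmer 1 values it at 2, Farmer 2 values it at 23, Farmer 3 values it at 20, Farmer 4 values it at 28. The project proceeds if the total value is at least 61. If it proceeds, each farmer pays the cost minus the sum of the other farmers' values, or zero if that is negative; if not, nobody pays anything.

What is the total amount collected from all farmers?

Total value 73 ≥ cost 61, so it is built.
Farmer 1: others sum to 71; max(0, 61 - 71) = 0.
Farmer 2: others sum to 50; max(0, 61 - 50) = 11.
Farmer 3: others sum to 53; max(0, 61 - 53) = 8.
Farmer 4: others sum to 45; max(0, 61 - 45) = 16.
Total collected = 0 + 11 + 8 + 16 = 35.

35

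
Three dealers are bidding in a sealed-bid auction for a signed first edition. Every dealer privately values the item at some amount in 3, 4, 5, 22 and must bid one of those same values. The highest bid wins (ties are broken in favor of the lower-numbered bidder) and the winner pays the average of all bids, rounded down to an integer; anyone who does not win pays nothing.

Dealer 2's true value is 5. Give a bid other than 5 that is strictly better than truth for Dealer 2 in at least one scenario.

Suppose Dealer 1 bids 3 and Dealer 3 bids 4.
Bid 5: wins, pays 4, utility 5 - 4 = 1.
Bid 4: wins, pays 3, utility 5 - 3 = 2.
So bidding 4 beats truth here (2 > 1).

4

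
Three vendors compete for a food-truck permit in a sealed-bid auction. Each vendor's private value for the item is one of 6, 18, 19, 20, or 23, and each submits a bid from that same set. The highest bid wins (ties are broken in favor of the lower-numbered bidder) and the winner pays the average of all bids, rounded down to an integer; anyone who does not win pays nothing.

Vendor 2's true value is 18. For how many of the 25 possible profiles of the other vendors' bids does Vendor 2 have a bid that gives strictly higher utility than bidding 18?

Others bid (6, 19): truth gives 0; bid 19 gives 4 > 0. Violating.
Others bid (6, 20): truth gives 0; bid 20 gives 3 > 0. Violating.
Others bid (6, 23): truth gives 0; bid 23 gives 1 > 0. Violating.
Others bid (18, 6): truth gives 0; bid 19 gives 4 > 0. Violating.
Others bid (6, 6): truth gives 8; no alternative beats it.
Others bid (6, 18): truth gives 4; no alternative beats it.
(Checking all 25 profiles: 6 have a profitable deviation, 19 do not.)

6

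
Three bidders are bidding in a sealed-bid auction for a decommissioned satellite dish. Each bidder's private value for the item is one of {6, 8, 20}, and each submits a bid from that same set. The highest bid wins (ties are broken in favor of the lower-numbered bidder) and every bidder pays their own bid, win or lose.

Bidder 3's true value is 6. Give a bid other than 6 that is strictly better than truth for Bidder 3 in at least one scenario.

Suppose Bidder 1 bids 6 and Bidder 2 bids 6.
Bid 6: loses but pays 6, utility -6.
Bid 8: wins, pays 8, utility 6 - 8 = -2.
So bidding 8 beats truth here (-2 > -6).

8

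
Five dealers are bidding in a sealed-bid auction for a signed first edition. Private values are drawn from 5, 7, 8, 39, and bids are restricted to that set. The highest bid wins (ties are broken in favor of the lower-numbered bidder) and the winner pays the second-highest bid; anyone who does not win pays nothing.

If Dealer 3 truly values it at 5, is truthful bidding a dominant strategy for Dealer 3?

Check each profile of the others' bids and compare truth against every alternative bid.
Others bid (5, 5, 5, 7): truth gives 0, best alternative gives -2.
Others bid (5, 5, 7, 5): truth gives 0, best alternative gives -2.
Others bid (5, 5, 7, 7): truth gives 0, best alternative gives -2.
Others bid (5, 5, 5, 5): truth gives 0, best alternative gives 0.
Others bid (5, 5, 5, 8): truth gives 0, best alternative gives 0.
Others bid (5, 5, 5, 39): truth gives 0, best alternative gives 0.
(Remaining 250 profiles checked similarly; truth is weakly best in each.)
In every case the truthful bid is at least as good as any alternative, so it is a dominant strategy.

Yes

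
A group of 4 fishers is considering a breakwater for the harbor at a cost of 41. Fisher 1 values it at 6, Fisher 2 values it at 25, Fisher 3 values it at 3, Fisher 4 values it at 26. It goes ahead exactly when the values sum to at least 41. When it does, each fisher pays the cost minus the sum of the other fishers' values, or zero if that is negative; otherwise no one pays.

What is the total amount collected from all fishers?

Total value 60 ≥ cost 41, so it is built.
Fisher 1: others sum to 54; max(0, 41 - 54) = 0.
Fisher 2: others sum to 35; max(0, 41 - 35) = 6.
Fisher 3: others sum to 57; max(0, 41 - 57) = 0.
Fisher 4: others sum to 34; max(0, 41 - 34) = 7.
Total collected = 0 + 6 + 0 + 7 = 13.

13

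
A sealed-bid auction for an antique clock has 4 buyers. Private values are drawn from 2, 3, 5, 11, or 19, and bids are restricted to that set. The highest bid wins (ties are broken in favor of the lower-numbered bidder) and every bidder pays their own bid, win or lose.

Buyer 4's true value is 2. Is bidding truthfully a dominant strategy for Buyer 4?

Consider the case where Buyer 1 bids 2, Buyer 2 bids 2 and Buyer 3 bids 2.
Truthful bid 2: loses but pays 2, utility -2.
Bid 3 instead: wins, pays 3, utility 2 - 3 = -1.
Since -1 > -2, bidding 3 is strictly better here, so truthful bidding is not dominant.

No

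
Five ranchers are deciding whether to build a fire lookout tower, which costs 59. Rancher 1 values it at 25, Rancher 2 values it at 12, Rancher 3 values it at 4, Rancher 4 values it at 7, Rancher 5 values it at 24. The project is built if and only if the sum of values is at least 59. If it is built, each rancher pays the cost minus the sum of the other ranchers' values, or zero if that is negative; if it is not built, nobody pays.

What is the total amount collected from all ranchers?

Total value 72 ≥ cost 59, so it is built.
Rancher 1: others sum to 47; max(0, 59 - 47) = 12.
Rancher 2: others sum to 60; max(0, 59 - 60) = 0.
Rancher 3: others sum to 68; max(0, 59 - 68) = 0.
Rancher 4: others sum to 65; max(0, 59 - 65) = 0.
Rancher 5: others sum to 48; max(0, 59 - 48) = 11.
Total collected = 12 + 0 + 0 + 0 + 11 = 23.

23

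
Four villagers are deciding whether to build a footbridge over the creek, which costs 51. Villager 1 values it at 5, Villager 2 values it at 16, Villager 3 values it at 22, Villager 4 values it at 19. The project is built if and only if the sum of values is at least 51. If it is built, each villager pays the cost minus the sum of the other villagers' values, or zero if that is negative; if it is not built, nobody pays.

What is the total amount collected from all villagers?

Total value 62 ≥ cost 51, so it is built.
Villager 1: others sum to 57; max(0, 51 - 57) = 0.
Villager 2: others sum to 46; max(0, 51 - 46) = 5.
Villager 3: others sum to 40; max(0, 51 - 40) = 11.
Villager 4: others sum to 43; max(0, 51 - 43) = 8.
Total collected = 0 + 5 + 11 + 8 = 24.

24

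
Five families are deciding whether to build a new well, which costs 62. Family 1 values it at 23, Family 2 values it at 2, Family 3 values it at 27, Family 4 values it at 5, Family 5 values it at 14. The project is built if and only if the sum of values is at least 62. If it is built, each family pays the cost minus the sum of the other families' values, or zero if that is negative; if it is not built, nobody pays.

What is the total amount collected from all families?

Total value 71 ≥ cost 62, so it is built.
Family 1: others sum to 48; max(0, 62 - 48) = 14.
Family 2: others sum to 69; max(0, 62 - 69) = 0.
Family 3: others sum to 44; max(0, 62 - 44) = 18.
Family 4: others sum to 66; max(0, 62 - 66) = 0.
Family 5: others sum to 57; max(0, 62 - 57) = 5.
Total collected = 14 + 0 + 18 + 0 + 5 = 37.

37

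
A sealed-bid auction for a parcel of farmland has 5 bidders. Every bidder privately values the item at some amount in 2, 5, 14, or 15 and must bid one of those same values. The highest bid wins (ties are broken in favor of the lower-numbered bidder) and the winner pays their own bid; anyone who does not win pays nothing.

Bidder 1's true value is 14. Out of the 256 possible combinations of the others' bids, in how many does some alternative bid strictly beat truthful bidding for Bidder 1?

Others bid (2, 2, 2, 2): truth gives 0; bid 2 gives 12 > 0. Violating.
Others bid (2, 2, 2, 5): truth gives 0; bid 5 gives 9 > 0. Violating.
Others bid (2, 2, 5, 2): truth gives 0; bid 5 gives 9 > 0. Violating.
Others bid (2, 2, 5, 5): truth gives 0; bid 5 gives 9 > 0. Violating.
Others bid (2, 2, 2, 14): truth gives 0; no alternative beats it.
Others bid (2, 2, 2, 15): truth gives 0; no alternative beats it.
(Checking all 256 profiles: 16 have a profitable deviation, 240 do not.)

16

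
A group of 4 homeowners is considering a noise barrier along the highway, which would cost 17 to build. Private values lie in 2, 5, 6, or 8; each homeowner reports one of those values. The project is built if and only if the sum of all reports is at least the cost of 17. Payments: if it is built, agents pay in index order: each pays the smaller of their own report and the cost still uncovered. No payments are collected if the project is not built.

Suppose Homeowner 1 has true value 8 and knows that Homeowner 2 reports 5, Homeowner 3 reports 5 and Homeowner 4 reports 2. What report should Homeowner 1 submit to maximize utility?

Report 2: project not built, utility 0.
Report 5: project built, pays 5, utility 8 - 5 = 3.
Report 6: project built, pays 6, utility 8 - 6 = 2.
Report 8: project built, pays 8, utility 8 - 8 = 0.
The best choice is 5 with utility 3.

5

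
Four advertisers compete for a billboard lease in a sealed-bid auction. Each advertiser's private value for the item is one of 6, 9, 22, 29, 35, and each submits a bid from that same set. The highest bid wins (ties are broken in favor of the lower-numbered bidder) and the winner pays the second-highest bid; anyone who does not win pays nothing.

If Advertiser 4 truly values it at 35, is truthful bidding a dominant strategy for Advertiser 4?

Check each profile of the others' bids and compare truth against every alternative bid.
Others bid (6, 6, 29): truth gives 6, best alternative gives 0.
Others bid (6, 9, 29): truth gives 6, best alternative gives 0.
Others bid (6, 22, 29): truth gives 6, best alternative gives 0.
Others bid (6, 29, 6): truth gives 6, best alternative gives 0.
Others bid (6, 29, 9): truth gives 6, best alternative gives 0.
Others bid (6, 29, 22): truth gives 6, best alternative gives 0.
(Remaining 119 profiles checked similarly; truth is weakly best in each.)
In every case the truthful bid is at least as good as any alternative, so it is a dominant strategy.

Yes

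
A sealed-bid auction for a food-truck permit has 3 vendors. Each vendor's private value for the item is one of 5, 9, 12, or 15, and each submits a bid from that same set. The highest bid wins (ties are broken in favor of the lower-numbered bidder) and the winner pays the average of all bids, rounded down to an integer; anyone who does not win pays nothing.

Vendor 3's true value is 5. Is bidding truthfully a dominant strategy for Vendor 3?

Check each profile of the others' bids and compare truth against every alternative bid.
Others bid (5, 5): truth gives 0, best alternative gives -1.
Others bid (5, 9): truth gives 0, best alternative gives 0.
Others bid (5, 12): truth gives 0, best alternative gives 0.
Others bid (5, 15): truth gives 0, best alternative gives 0.
Others bid (9, 5): truth gives 0, best alternative gives 0.
Others bid (9, 9): truth gives 0, best alternative gives 0.
(Remaining 10 profiles checked similarly; truth is weakly best in each.)
In every case the truthful bid is at least as good as any alternative, so it is a dominant strategy.

Yes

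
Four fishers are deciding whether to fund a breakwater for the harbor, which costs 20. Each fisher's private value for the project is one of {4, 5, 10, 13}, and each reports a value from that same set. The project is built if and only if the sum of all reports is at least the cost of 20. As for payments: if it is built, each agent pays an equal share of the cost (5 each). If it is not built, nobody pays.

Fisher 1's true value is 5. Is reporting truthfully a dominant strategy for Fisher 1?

Yes

Check each profile of the others' reports and compare truth against every alternative report.
Others report (4, 4, 4): truth gives 0, best alternative gives 0.
Others report (4, 4, 5): truth gives 0, best alternative gives 0.
Others report (4, 4, 10): truth gives 0, best alternative gives 0.
Others report (4, 4, 13): truth gives 0, best alternative gives 0.
Others report (4, 5, 4): truth gives 0, best alternative gives 0.
Others report (4, 5, 5): truth gives 0, best alternative gives 0.
(Remaining 58 profiles checked similarly; truth is weakly best in each.)
In every case the truthful report is at least as good as any alternative, so it is a dominant strategy.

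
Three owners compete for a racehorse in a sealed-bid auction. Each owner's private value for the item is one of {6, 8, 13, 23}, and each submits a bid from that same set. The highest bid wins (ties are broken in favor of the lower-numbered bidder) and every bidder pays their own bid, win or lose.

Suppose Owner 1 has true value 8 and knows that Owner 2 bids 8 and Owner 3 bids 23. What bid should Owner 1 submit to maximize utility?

Bid 6: loses but pays 6, utility -6.
Bid 8: loses but pays 8, utility -8.
Bid 13: loses but pays 13, utility -13.
Bid 23: wins, pays 23, utility 8 - 23 = -15.
The best choice is 6 with utility -6.

6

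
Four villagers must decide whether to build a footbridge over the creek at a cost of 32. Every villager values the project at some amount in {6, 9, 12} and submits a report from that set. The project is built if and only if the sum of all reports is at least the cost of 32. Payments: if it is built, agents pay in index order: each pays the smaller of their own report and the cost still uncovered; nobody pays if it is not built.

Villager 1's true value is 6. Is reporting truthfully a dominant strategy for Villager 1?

Check each profile of the others' reports and compare truth against every alternative report.
Others report (6, 6, 12): truth gives 0, best alternative gives -3.
Others report (6, 9, 9): truth gives 0, best alternative gives -3.
Others report (6, 9, 12): truth gives 0, best alternative gives -3.
Others report (6, 12, 6): truth gives 0, best alternative gives -3.
Others report (6, 12, 9): truth gives 0, best alternative gives -3.
Others report (6, 12, 12): truth gives 0, best alternative gives -3.
(Remaining 21 profiles checked similarly; truth is weakly best in each.)
In every case the truthful report is at least as good as any alternative, so it is a dominant strategy.

Yes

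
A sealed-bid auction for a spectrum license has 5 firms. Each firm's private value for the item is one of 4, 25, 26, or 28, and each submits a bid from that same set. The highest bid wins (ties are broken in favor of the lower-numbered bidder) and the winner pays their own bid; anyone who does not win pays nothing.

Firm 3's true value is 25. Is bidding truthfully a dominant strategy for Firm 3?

Check each profile of the others' bids and compare truth against every alternative bid.
Others bid (4, 4, 4, 4): truth gives 0, best alternative gives 0.
Others bid (4, 4, 4, 25): truth gives 0, best alternative gives 0.
Others bid (4, 4, 4, 26): truth gives 0, best alternative gives 0.
Others bid (4, 4, 4, 28): truth gives 0, best alternative gives 0.
Others bid (4, 4, 25, 4): truth gives 0, best alternative gives 0.
Others bid (4, 4, 25, 25): truth gives 0, best alternative gives 0.
(Remaining 250 profiles checked similarly; truth is weakly best in each.)
In every case the truthful bid is at least as good as any alternative, so it is a dominant strategy.

Yes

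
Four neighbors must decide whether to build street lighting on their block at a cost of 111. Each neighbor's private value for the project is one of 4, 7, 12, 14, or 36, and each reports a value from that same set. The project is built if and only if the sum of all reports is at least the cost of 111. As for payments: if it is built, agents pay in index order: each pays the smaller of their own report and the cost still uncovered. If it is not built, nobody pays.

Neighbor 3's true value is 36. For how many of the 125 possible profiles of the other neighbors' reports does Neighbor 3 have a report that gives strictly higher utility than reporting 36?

1

Others report (36, 36, 36): truth gives 0; report 4 gives 32 > 0. Violating.
Others report (4, 4, 4): truth gives 0; no alternative beats it.
Others report (4, 4, 7): truth gives 0; no alternative beats it.
(Checking all 125 profiles: 1 has a profitable deviation, 124 do not.)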